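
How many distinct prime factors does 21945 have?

5

21945 = 3 · 7315
7315 = 5 · 1463
1463 = 7 · 209
209 = 11 · 19
21945 = 3 · 5 · 7 · 11 · 19, which has 5 distinct prime factors.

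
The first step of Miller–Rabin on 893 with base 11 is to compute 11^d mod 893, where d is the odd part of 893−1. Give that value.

893 − 1 = 892 = 2^2 · 223, so d = 223.
11^1 ≡ 11 (mod 893)
11^2 ≡ 11^2 = 121 ≡ 121 (mod 893)
11^4 ≡ 121^2 = 14641 ≡ 353 (mod 893)
11^8 ≡ 353^2 = 124609 ≡ 482 (mod 893)
11^16 ≡ 482^2 = 232324 ≡ 144 (mod 893)
11^32 ≡ 144^2 = 20736 ≡ 197 (mod 893)
11^64 ≡ 197^2 = 38809 ≡ 410 (mod 893)
11^128 ≡ 410^2 = 168100 ≡ 216 (mod 893)
223 = 128 + 64 + 16 + 8 + 4 + 2 + 1 in binary powers of 2.
So 11^223 ≡ 216 · 410 · 144 · 482 · 353 · 121 · 11 ≡ 467 (mod 893).
Squaring chain: 467 → 197; never reaches −1, so base 11 is a Miller–Rabin witness that 893 is composite.

467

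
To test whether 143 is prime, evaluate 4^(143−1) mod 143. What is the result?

4^1 ≡ 4 (mod 143)
4^2 ≡ 4^2 = 16 ≡ 16 (mod 143)
4^4 ≡ 16^2 = 256 ≡ 113 (mod 143)
4^8 ≡ 113^2 = 12769 ≡ 42 (mod 143)
4^16 ≡ 42^2 = 1764 ≡ 48 (mod 143)
4^32 ≡ 48^2 = 2304 ≡ 16 (mod 143)
4^64 ≡ 16^2 = 256 ≡ 113 (mod 143)
4^128 ≡ 113^2 = 12769 ≡ 42 (mod 143)
142 = 128 + 8 + 4 + 2 in binary powers of 2.
So 4^142 ≡ 42 · 42 · 113 · 16 ≡ 126 (mod 143).
Since 126 ≠ 1, base 4 is a Fermat witness: 143 is composite.

126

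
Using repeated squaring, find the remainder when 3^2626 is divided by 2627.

3^1 ≡ 3 (mod 2627)
3^2 ≡ 3^2 = 9 ≡ 9 (mod 2627)
3^4 ≡ 9^2 = 81 ≡ 81 (mod 2627)
3^8 ≡ 81^2 = 6561 ≡ 1307 (mod 2627)
3^16 ≡ 1307^2 = 1708249 ≡ 699 (mod 2627)
3^32 ≡ 699^2 = 488601 ≡ 2606 (mod 2627)
3^64 ≡ 2606^2 = 6791236 ≡ 441 (mod 2627)
3^128 ≡ 441^2 = 194481 ≡ 83 (mod 2627)
3^256 ≡ 83^2 = 6889 ≡ 1635 (mod 2627)
3^512 ≡ 1635^2 = 2673225 ≡ 1566 (mod 2627)
3^1024 ≡ 1566^2 = 2452356 ≡ 1365 (mod 2627)
3^2048 ≡ 1365^2 = 1863225 ≡ 682 (mod 2627)
2626 = 2048 + 512 + 64 + 2 in binary powers of 2.
So 3^2626 ≡ 682 · 1566 · 441 · 9 ≡ 1920 (mod 2627).
Since 1920 ≠ 1, base 3 is a Fermat witness: 2627 is composite.

1920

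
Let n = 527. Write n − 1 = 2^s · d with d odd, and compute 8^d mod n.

202

527 − 1 = 526 = 2^1 · 263, so d = 263.
8^1 ≡ 8 (mod 527)
8^2 ≡ 8^2 = 64 ≡ 64 (mod 527)
8^4 ≡ 64^2 = 4096 ≡ 407 (mod 527)
8^8 ≡ 407^2 = 165649 ≡ 171 (mod 527)
8^16 ≡ 171^2 = 29241 ≡ 256 (mod 527)
8^32 ≡ 256^2 = 65536 ≡ 188 (mod 527)
8^64 ≡ 188^2 = 35344 ≡ 35 (mod 527)
8^128 ≡ 35^2 = 1225 ≡ 171 (mod 527)
8^256 ≡ 171^2 = 29241 ≡ 256 (mod 527)
263 = 256 + 4 + 2 + 1 in binary powers of 2.
So 8^263 ≡ 256 · 407 · 64 · 8 ≡ 202 (mod 527).
Squaring chain: 202; never reaches −1, so base 8 is a Miller–Rabin witness that 527 is composite.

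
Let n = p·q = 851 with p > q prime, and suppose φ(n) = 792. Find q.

23

φ(n) = (p−1)(q−1) = n − (p+q) + 1, so p + q = 851 − 792 + 1 = 60.
p and q are the roots of t² − 60t + 851 = 0.
Discriminant: 60² − 4·851 = 3600 − 3404 = 196; √196 = 14.
q = (60 − 14)/2 = 23, p = (60 + 14)/2 = 37.
Check: 23 · 37 = 851.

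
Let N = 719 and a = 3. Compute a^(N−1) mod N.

3^1 ≡ 3 (mod 719)
3^2 ≡ 3^2 = 9 ≡ 9 (mod 719)
3^4 ≡ 9^2 = 81 ≡ 81 (mod 719)
3^8 ≡ 81^2 = 6561 ≡ 90 (mod 719)
3^16 ≡ 90^2 = 8100 ≡ 191 (mod 719)
3^32 ≡ 191^2 = 36481 ≡ 531 (mod 719)
3^64 ≡ 531^2 = 281961 ≡ 113 (mod 719)
3^128 ≡ 113^2 = 12769 ≡ 546 (mod 719)
3^256 ≡ 546^2 = 298116 ≡ 450 (mod 719)
3^512 ≡ 450^2 = 202500 ≡ 461 (mod 719)
718 = 512 + 128 + 64 + 8 + 4 + 2 in binary powers of 2.
So 3^718 ≡ 461 · 546 · 113 · 90 · 81 · 9 ≡ 1 (mod 719).
Since the result is 1, base 3 gives no evidence that 719 is composite.

1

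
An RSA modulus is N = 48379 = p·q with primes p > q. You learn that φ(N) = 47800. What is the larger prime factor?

479

φ(n) = (p−1)(q−1) = n − (p+q) + 1, so p + q = 48379 − 47800 + 1 = 580.
p and q are the roots of t² − 580t + 48379 = 0.
Discriminant: 580² − 4·48379 = 336400 − 193516 = 142884; √142884 = 378.
q = (580 − 378)/2 = 101, p = (580 + 378)/2 = 479.
Check: 101 · 479 = 48379.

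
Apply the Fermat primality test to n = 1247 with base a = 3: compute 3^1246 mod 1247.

608

3^1 ≡ 3 (mod 1247)
3^2 ≡ 3^2 = 9 ≡ 9 (mod 1247)
3^4 ≡ 9^2 = 81 ≡ 81 (mod 1247)
3^8 ≡ 81^2 = 6561 ≡ 326 (mod 1247)
3^16 ≡ 326^2 = 106276 ≡ 281 (mod 1247)
3^32 ≡ 281^2 = 78961 ≡ 400 (mod 1247)
3^64 ≡ 400^2 = 160000 ≡ 384 (mod 1247)
3^128 ≡ 384^2 = 147456 ≡ 310 (mod 1247)
3^256 ≡ 310^2 = 96100 ≡ 81 (mod 1247)
3^512 ≡ 81^2 = 6561 ≡ 326 (mod 1247)
3^1024 ≡ 326^2 = 106276 ≡ 281 (mod 1247)
1246 = 1024 + 128 + 64 + 16 + 8 + 4 + 2 in binary powers of 2.
So 3^1246 ≡ 281 · 310 · 384 · 281 · 326 · 81 · 9 ≡ 608 (mod 1247).
Since 608 ≠ 1, base 3 is a Fermat witness: 1247 is composite.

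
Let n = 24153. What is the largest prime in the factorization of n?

24153 = 3 · 8051
8051 = 83 · 97
97 is prime.
So 24153 = 3 · 83 · 97; the largest prime factor is 97.

97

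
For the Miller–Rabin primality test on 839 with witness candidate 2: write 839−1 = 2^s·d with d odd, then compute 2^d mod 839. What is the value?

839 − 1 = 838 = 2^1 · 419, so d = 419.
2^1 ≡ 2 (mod 839)
2^2 ≡ 2^2 = 4 ≡ 4 (mod 839)
2^4 ≡ 4^2 = 16 ≡ 16 (mod 839)
2^8 ≡ 16^2 = 256 ≡ 256 (mod 839)
2^16 ≡ 256^2 = 65536 ≡ 94 (mod 839)
2^32 ≡ 94^2 = 8836 ≡ 446 (mod 839)
2^64 ≡ 446^2 = 198916 ≡ 73 (mod 839)
2^128 ≡ 73^2 = 5329 ≡ 295 (mod 839)
2^256 ≡ 295^2 = 87025 ≡ 608 (mod 839)
419 = 256 + 128 + 32 + 2 + 1 in binary powers of 2.
So 2^419 ≡ 608 · 295 · 446 · 4 · 2 ≡ 1 (mod 839).
Since 2^d ≡ 1 (mod 839), base 2 does not prove 839 composite.

1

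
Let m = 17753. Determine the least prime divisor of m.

41

17753 is odd.
Digit sum 23, not divisible by 3.
Ends in 3: not divisible by 5.
7: 17753 = 7·2536 + 1
11: 17753 = 11·1613 + 10
13: 17753 = 13·1365 + 8
17: 17753 = 17·1044 + 5
19: 17753 = 19·934 + 7
23: 17753 = 23·771 + 20
29: 17753 = 29·612 + 5
31: 17753 = 31·572 + 21
37: 17753 = 37·479 + 30
41: 17753 = 41·433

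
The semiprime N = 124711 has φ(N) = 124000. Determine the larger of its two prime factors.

φ(n) = (p−1)(q−1) = n − (p+q) + 1, so p + q = 124711 − 124000 + 1 = 712.
p and q are the roots of t² − 712t + 124711 = 0.
Discriminant: 712² − 4·124711 = 506944 − 498844 = 8100; √8100 = 90.
q = (712 − 90)/2 = 311, p = (712 + 90)/2 = 401.
Check: 311 · 401 = 124711.

401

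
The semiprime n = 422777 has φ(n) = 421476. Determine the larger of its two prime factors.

683

φ(n) = (p−1)(q−1) = n − (p+q) + 1, so p + q = 422777 − 421476 + 1 = 1302.
p and q are the roots of t² − 1302t + 422777 = 0.
Discriminant: 1302² − 4·422777 = 1695204 − 1691108 = 4096; √4096 = 64.
q = (1302 − 64)/2 = 619, p = (1302 + 64)/2 = 683.
Check: 619 · 683 = 422777.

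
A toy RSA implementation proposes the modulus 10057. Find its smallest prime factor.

89

10057 is odd.
Digit sum 13, not divisible by 3.
Ends in 7: not divisible by 5.
7: 10057 = 7·1436 + 5
11: 10057 = 11·914 + 3
13: 10057 = 13·773 + 8
17: 10057 = 17·591 + 10
19: 10057 = 19·529 + 6
23: 10057 = 23·437 + 6
29: 10057 = 29·346 + 23
31: 10057 = 31·324 + 13
37: 10057 = 37·271 + 30
41: 10057 = 41·245 + 12
43: 10057 = 43·233 + 38
47: 10057 = 47·213 + 46
53: 10057 = 53·189 + 40
59: 10057 = 59·170 + 27
61: 10057 = 61·164 + 53
67: 10057 = 67·150 + 7
71: 10057 = 71·141 + 46
73: 10057 = 73·137 + 56
79: 10057 = 79·127 + 24
83: 10057 = 83·121 + 14
89: 10057 = 89·113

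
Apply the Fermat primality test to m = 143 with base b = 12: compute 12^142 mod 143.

12^1 ≡ 12 (mod 143)
12^2 ≡ 12^2 = 144 ≡ 1 (mod 143)
12^4 ≡ 1^2 = 1 ≡ 1 (mod 143)
12^8 ≡ 1^2 = 1 ≡ 1 (mod 143)
12^16 ≡ 1^2 = 1 ≡ 1 (mod 143)
12^32 ≡ 1^2 = 1 ≡ 1 (mod 143)
12^64 ≡ 1^2 = 1 ≡ 1 (mod 143)
12^128 ≡ 1^2 = 1 ≡ 1 (mod 143)
142 = 128 + 8 + 4 + 2 in binary powers of 2.
So 12^142 ≡ 1 · 1 · 1 · 1 ≡ 1 (mod 143).
Since the result is 1, base 12 gives no evidence that 143 is composite.

1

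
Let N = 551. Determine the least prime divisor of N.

551 is odd.
Digit sum 11, not divisible by 3.
Ends in 1: not divisible by 5.
7: 551 = 7·78 + 5
11: 551 = 11·50 + 1
13: 551 = 13·42 + 5
17: 551 = 17·32 + 7
19: 551 = 19·29

19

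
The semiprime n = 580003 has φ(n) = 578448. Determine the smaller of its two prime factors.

619

φ(n) = (p−1)(q−1) = n − (p+q) + 1, so p + q = 580003 − 578448 + 1 = 1556.
p and q are the roots of t² − 1556t + 580003 = 0.
Discriminant: 1556² − 4·580003 = 2421136 − 2320012 = 101124; √101124 = 318.
q = (1556 − 318)/2 = 619, p = (1556 + 318)/2 = 937.
Check: 619 · 937 = 580003.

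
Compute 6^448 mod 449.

6^1 ≡ 6 (mod 449)
6^2 ≡ 6^2 = 36 ≡ 36 (mod 449)
6^4 ≡ 36^2 = 1296 ≡ 398 (mod 449)
6^8 ≡ 398^2 = 158404 ≡ 356 (mod 449)
6^16 ≡ 356^2 = 126736 ≡ 118 (mod 449)
6^32 ≡ 118^2 = 13924 ≡ 5 (mod 449)
6^64 ≡ 5^2 = 25 ≡ 25 (mod 449)
6^128 ≡ 25^2 = 625 ≡ 176 (mod 449)
6^256 ≡ 176^2 = 30976 ≡ 444 (mod 449)
448 = 256 + 128 + 64 in binary powers of 2.
So 6^448 ≡ 444 · 176 · 25 ≡ 1 (mod 449).
Since the result is 1, base 6 gives no evidence that 449 is composite.

1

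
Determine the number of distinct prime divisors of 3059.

3059 = 7 · 437
437 = 19 · 23
3059 = 7 · 19 · 23, which has 3 distinct prime factors.

3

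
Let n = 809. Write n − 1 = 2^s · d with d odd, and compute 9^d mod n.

809 − 1 = 808 = 2^3 · 101, so d = 101.
9^1 ≡ 9 (mod 809)
9^2 ≡ 9^2 = 81 ≡ 81 (mod 809)
9^4 ≡ 81^2 = 6561 ≡ 89 (mod 809)
9^8 ≡ 89^2 = 7921 ≡ 640 (mod 809)
9^16 ≡ 640^2 = 409600 ≡ 246 (mod 809)
9^32 ≡ 246^2 = 60516 ≡ 650 (mod 809)
9^64 ≡ 650^2 = 422500 ≡ 202 (mod 809)
101 = 64 + 32 + 4 + 1 in binary powers of 2.
So 9^101 ≡ 202 · 650 · 89 · 9 ≡ 491 (mod 809).
Squaring chain: 491 → 808 → 1; reaches −1, so base 9 does not prove 809 composite.

491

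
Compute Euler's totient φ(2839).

2656

Factor: 2839 = 17 · 167.
φ(2839) = (17−1) · (167−1) = 16 · 166 = 2656.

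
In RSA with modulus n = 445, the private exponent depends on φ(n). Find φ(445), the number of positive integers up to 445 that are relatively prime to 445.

Factor: 445 = 5 · 89.
φ(445) = (5−1) · (89−1) = 4 · 88 = 352.

352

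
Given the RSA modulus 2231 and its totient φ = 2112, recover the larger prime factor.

φ(n) = (p−1)(q−1) = n − (p+q) + 1, so p + q = 2231 − 2112 + 1 = 120.
p and q are the roots of t² − 120t + 2231 = 0.
Discriminant: 120² − 4·2231 = 14400 − 8924 = 5476; √5476 = 74.
q = (120 − 74)/2 = 23, p = (120 + 74)/2 = 97.
Check: 23 · 97 = 2231.

97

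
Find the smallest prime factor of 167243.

167243 is odd.
Digit sum 23, not divisible by 3.
Ends in 3: not divisible by 5.
7: 167243 = 7·23891 + 6
11: 167243 = 11·15203 + 10
13: 167243 = 13·12864 + 11
17: 167243 = 17·9837 + 14
19: 167243 = 19·8802 + 5
23: 167243 = 23·7271 + 10
29: 167243 = 29·5767

29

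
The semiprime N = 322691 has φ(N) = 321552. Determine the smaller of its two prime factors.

523

φ(n) = (p−1)(q−1) = n − (p+q) + 1, so p + q = 322691 − 321552 + 1 = 1140.
p and q are the roots of t² − 1140t + 322691 = 0.
Discriminant: 1140² − 4·322691 = 1299600 − 1290764 = 8836; √8836 = 94.
q = (1140 − 94)/2 = 523, p = (1140 + 94)/2 = 617.
Check: 523 · 617 = 322691.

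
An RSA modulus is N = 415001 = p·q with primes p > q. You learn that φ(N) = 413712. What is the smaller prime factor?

φ(n) = (p−1)(q−1) = n − (p+q) + 1, so p + q = 415001 − 413712 + 1 = 1290.
p and q are the roots of t² − 1290t + 415001 = 0.
Discriminant: 1290² − 4·415001 = 1664100 − 1660004 = 4096; √4096 = 64.
q = (1290 − 64)/2 = 613, p = (1290 + 64)/2 = 677.
Check: 613 · 677 = 415001.

613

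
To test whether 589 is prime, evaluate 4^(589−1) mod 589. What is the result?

64

4^1 ≡ 4 (mod 589)
4^2 ≡ 4^2 = 16 ≡ 16 (mod 589)
4^4 ≡ 16^2 = 256 ≡ 256 (mod 589)
4^8 ≡ 256^2 = 65536 ≡ 157 (mod 589)
4^16 ≡ 157^2 = 24649 ≡ 500 (mod 589)
4^32 ≡ 500^2 = 250000 ≡ 264 (mod 589)
4^64 ≡ 264^2 = 69696 ≡ 194 (mod 589)
4^128 ≡ 194^2 = 37636 ≡ 529 (mod 589)
4^256 ≡ 529^2 = 279841 ≡ 66 (mod 589)
4^512 ≡ 66^2 = 4356 ≡ 233 (mod 589)
588 = 512 + 64 + 8 + 4 in binary powers of 2.
So 4^588 ≡ 233 · 194 · 157 · 256 ≡ 64 (mod 589).
Since 64 ≠ 1, base 4 is a Fermat witness: 589 is composite.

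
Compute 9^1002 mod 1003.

9^1 ≡ 9 (mod 1003)
9^2 ≡ 9^2 = 81 ≡ 81 (mod 1003)
9^4 ≡ 81^2 = 6561 ≡ 543 (mod 1003)
9^8 ≡ 543^2 = 294849 ≡ 970 (mod 1003)
9^16 ≡ 970^2 = 940900 ≡ 86 (mod 1003)
9^32 ≡ 86^2 = 7396 ≡ 375 (mod 1003)
9^64 ≡ 375^2 = 140625 ≡ 205 (mod 1003)
9^128 ≡ 205^2 = 42025 ≡ 902 (mod 1003)
9^256 ≡ 902^2 = 813604 ≡ 171 (mod 1003)
9^512 ≡ 171^2 = 29241 ≡ 154 (mod 1003)
1002 = 512 + 256 + 128 + 64 + 32 + 8 + 2 in binary powers of 2.
So 9^1002 ≡ 154 · 171 · 902 · 205 · 375 · 970 · 81 ≡ 676 (mod 1003).
Since 676 ≠ 1, base 9 is a Fermat witness: 1003 is composite.

676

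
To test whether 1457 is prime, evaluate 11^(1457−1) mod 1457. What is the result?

11^1 ≡ 11 (mod 1457)
11^2 ≡ 11^2 = 121 ≡ 121 (mod 1457)
11^4 ≡ 121^2 = 14641 ≡ 71 (mod 1457)
11^8 ≡ 71^2 = 5041 ≡ 670 (mod 1457)
11^16 ≡ 670^2 = 448900 ≡ 144 (mod 1457)
11^32 ≡ 144^2 = 20736 ≡ 338 (mod 1457)
11^64 ≡ 338^2 = 114244 ≡ 598 (mod 1457)
11^128 ≡ 598^2 = 357604 ≡ 639 (mod 1457)
11^256 ≡ 639^2 = 408321 ≡ 361 (mod 1457)
11^512 ≡ 361^2 = 130321 ≡ 648 (mod 1457)
11^1024 ≡ 648^2 = 419904 ≡ 288 (mod 1457)
1456 = 1024 + 256 + 128 + 32 + 16 in binary powers of 2.
So 11^1456 ≡ 288 · 361 · 639 · 338 · 144 ≡ 392 (mod 1457).
Since 392 ≠ 1, base 11 is a Fermat witness: 1457 is composite.

392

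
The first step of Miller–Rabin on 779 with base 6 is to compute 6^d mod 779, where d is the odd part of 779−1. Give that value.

779 − 1 = 778 = 2^1 · 389, so d = 389.
6^1 ≡ 6 (mod 779)
6^2 ≡ 6^2 = 36 ≡ 36 (mod 779)
6^4 ≡ 36^2 = 1296 ≡ 517 (mod 779)
6^8 ≡ 517^2 = 267289 ≡ 92 (mod 779)
6^16 ≡ 92^2 = 8464 ≡ 674 (mod 779)
6^32 ≡ 674^2 = 454276 ≡ 119 (mod 779)
6^64 ≡ 119^2 = 14161 ≡ 139 (mod 779)
6^128 ≡ 139^2 = 19321 ≡ 625 (mod 779)
6^256 ≡ 625^2 = 390625 ≡ 346 (mod 779)
389 = 256 + 128 + 4 + 1 in binary powers of 2.
So 6^389 ≡ 346 · 625 · 517 · 6 ≡ 473 (mod 779).
Squaring chain: 473; never reaches −1, so base 6 is a Miller–Rabin witness that 779 is composite.

473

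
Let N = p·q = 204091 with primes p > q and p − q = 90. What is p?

Since p = q + 90, we have 204091 = q(q + 90), so q² + 90q − 204091 = 0.
Discriminant: 90² + 4·204091 = 8100 + 816364 = 824464; √824464 = 908.
q = (−90 + 908)/2 = 409, and p = q + 90 = 499.
Check: 409 · 499 = 204091.

499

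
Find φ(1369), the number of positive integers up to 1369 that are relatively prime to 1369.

1332

Factor: 1369 = 37^2.
φ(1369) = 37^1·(37−1) = 1332.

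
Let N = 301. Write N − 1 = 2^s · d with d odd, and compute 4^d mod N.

301 − 1 = 300 = 2^2 · 75, so d = 75.
4^1 ≡ 4 (mod 301)
4^2 ≡ 4^2 = 16 ≡ 16 (mod 301)
4^4 ≡ 16^2 = 256 ≡ 256 (mod 301)
4^8 ≡ 256^2 = 65536 ≡ 219 (mod 301)
4^16 ≡ 219^2 = 47961 ≡ 102 (mod 301)
4^32 ≡ 102^2 = 10404 ≡ 170 (mod 301)
4^64 ≡ 170^2 = 28900 ≡ 4 (mod 301)
75 = 64 + 8 + 2 + 1 in binary powers of 2.
So 4^75 ≡ 4 · 219 · 16 · 4 ≡ 78 (mod 301).
Squaring chain: 78 → 64; never reaches −1, so base 4 is a Miller–Rabin witness that 301 is composite.

78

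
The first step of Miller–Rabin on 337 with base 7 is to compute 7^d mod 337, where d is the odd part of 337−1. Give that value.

337 − 1 = 336 = 2^4 · 21, so d = 21.
7^1 ≡ 7 (mod 337)
7^2 ≡ 7^2 = 49 ≡ 49 (mod 337)
7^4 ≡ 49^2 = 2401 ≡ 42 (mod 337)
7^8 ≡ 42^2 = 1764 ≡ 79 (mod 337)
7^16 ≡ 79^2 = 6241 ≡ 175 (mod 337)
21 = 16 + 4 + 1 in binary powers of 2.
So 7^21 ≡ 175 · 42 · 7 ≡ 226 (mod 337).
Squaring chain: 226 → 189 → 336 → 1; reaches −1, so base 7 does not prove 337 composite.

226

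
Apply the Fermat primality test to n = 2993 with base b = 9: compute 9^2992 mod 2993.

9^1 ≡ 9 (mod 2993)
9^2 ≡ 9^2 = 81 ≡ 81 (mod 2993)
9^4 ≡ 81^2 = 6561 ≡ 575 (mod 2993)
9^8 ≡ 575^2 = 330625 ≡ 1395 (mod 2993)
9^16 ≡ 1395^2 = 1946025 ≡ 575 (mod 2993)
9^32 ≡ 575^2 = 330625 ≡ 1395 (mod 2993)
9^64 ≡ 1395^2 = 1946025 ≡ 575 (mod 2993)
9^128 ≡ 575^2 = 330625 ≡ 1395 (mod 2993)
9^256 ≡ 1395^2 = 1946025 ≡ 575 (mod 2993)
9^512 ≡ 575^2 = 330625 ≡ 1395 (mod 2993)
9^1024 ≡ 1395^2 = 1946025 ≡ 575 (mod 2993)
9^2048 ≡ 575^2 = 330625 ≡ 1395 (mod 2993)
2992 = 2048 + 512 + 256 + 128 + 32 + 16 in binary powers of 2.
So 9^2992 ≡ 1395 · 1395 · 575 · 1395 · 1395 · 575 ≡ 575 (mod 2993).
Since 575 ≠ 1, base 9 is a Fermat witness: 2993 is composite.

575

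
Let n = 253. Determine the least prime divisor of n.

253 is odd.
Digit sum 10, not divisible by 3.
Ends in 3: not divisible by 5.
7: 253 = 7·36 + 1
11: 253 = 11·23

11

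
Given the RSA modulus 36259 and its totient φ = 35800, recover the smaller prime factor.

φ(n) = (p−1)(q−1) = n − (p+q) + 1, so p + q = 36259 − 35800 + 1 = 460.
p and q are the roots of t² − 460t + 36259 = 0.
Discriminant: 460² − 4·36259 = 211600 − 145036 = 66564; √66564 = 258.
q = (460 − 258)/2 = 101, p = (460 + 258)/2 = 359.
Check: 101 · 359 = 36259.

101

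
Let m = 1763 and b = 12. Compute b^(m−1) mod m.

1743

12^1 ≡ 12 (mod 1763)
12^2 ≡ 12^2 = 144 ≡ 144 (mod 1763)
12^4 ≡ 144^2 = 20736 ≡ 1343 (mod 1763)
12^8 ≡ 1343^2 = 1803649 ≡ 100 (mod 1763)
12^16 ≡ 100^2 = 10000 ≡ 1185 (mod 1763)
12^32 ≡ 1185^2 = 1404225 ≡ 877 (mod 1763)
12^64 ≡ 877^2 = 769129 ≡ 461 (mod 1763)
12^128 ≡ 461^2 = 212521 ≡ 961 (mod 1763)
12^256 ≡ 961^2 = 923521 ≡ 1472 (mod 1763)
12^512 ≡ 1472^2 = 2166784 ≡ 57 (mod 1763)
12^1024 ≡ 57^2 = 3249 ≡ 1486 (mod 1763)
1762 = 1024 + 512 + 128 + 64 + 32 + 2 in binary powers of 2.
So 12^1762 ≡ 1486 · 57 · 961 · 461 · 877 · 144 ≡ 1743 (mod 1763).
Since 1743 ≠ 1, base 12 is a Fermat witness: 1763 is composite.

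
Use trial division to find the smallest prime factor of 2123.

2123 is odd.
Digit sum 8, not divisible by 3.
Ends in 3: not divisible by 5.
7: 2123 = 7·303 + 2
11: 2123 = 11·193

11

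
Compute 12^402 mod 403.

66

12^1 ≡ 12 (mod 403)
12^2 ≡ 12^2 = 144 ≡ 144 (mod 403)
12^4 ≡ 144^2 = 20736 ≡ 183 (mod 403)
12^8 ≡ 183^2 = 33489 ≡ 40 (mod 403)
12^16 ≡ 40^2 = 1600 ≡ 391 (mod 403)
12^32 ≡ 391^2 = 152881 ≡ 144 (mod 403)
12^64 ≡ 144^2 = 20736 ≡ 183 (mod 403)
12^128 ≡ 183^2 = 33489 ≡ 40 (mod 403)
12^256 ≡ 40^2 = 1600 ≡ 391 (mod 403)
402 = 256 + 128 + 16 + 2 in binary powers of 2.
So 12^402 ≡ 391 · 40 · 391 · 144 ≡ 66 (mod 403).
Since 66 ≠ 1, base 12 is a Fermat witness: 403 is composite.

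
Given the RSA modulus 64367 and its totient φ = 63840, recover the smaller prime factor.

191

φ(n) = (p−1)(q−1) = n − (p+q) + 1, so p + q = 64367 − 63840 + 1 = 528.
p and q are the roots of t² − 528t + 64367 = 0.
Discriminant: 528² − 4·64367 = 278784 − 257468 = 21316; √21316 = 146.
q = (528 − 146)/2 = 191, p = (528 + 146)/2 = 337.
Check: 191 · 337 = 64367.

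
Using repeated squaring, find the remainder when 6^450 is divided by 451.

155

6^1 ≡ 6 (mod 451)
6^2 ≡ 6^2 = 36 ≡ 36 (mod 451)
6^4 ≡ 36^2 = 1296 ≡ 394 (mod 451)
6^8 ≡ 394^2 = 155236 ≡ 92 (mod 451)
6^16 ≡ 92^2 = 8464 ≡ 346 (mod 451)
6^32 ≡ 346^2 = 119716 ≡ 201 (mod 451)
6^64 ≡ 201^2 = 40401 ≡ 262 (mod 451)
6^128 ≡ 262^2 = 68644 ≡ 92 (mod 451)
6^256 ≡ 92^2 = 8464 ≡ 346 (mod 451)
450 = 256 + 128 + 64 + 2 in binary powers of 2.
So 6^450 ≡ 346 · 92 · 262 · 36 ≡ 155 (mod 451).
Since 155 ≠ 1, base 6 is a Fermat witness: 451 is composite.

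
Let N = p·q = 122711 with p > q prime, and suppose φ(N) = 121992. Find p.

443

φ(n) = (p−1)(q−1) = n − (p+q) + 1, so p + q = 122711 − 121992 + 1 = 720.
p and q are the roots of t² − 720t + 122711 = 0.
Discriminant: 720² − 4·122711 = 518400 − 490844 = 27556; √27556 = 166.
q = (720 − 166)/2 = 277, p = (720 + 166)/2 = 443.
Check: 277 · 443 = 122711.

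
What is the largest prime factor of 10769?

10769 = 11 · 979
979 = 11 · 89
89 is prime.
So 10769 = 11^2 · 89; the largest prime factor is 89.

89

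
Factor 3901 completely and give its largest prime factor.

3901 = 47 · 83
83 is prime.
So 3901 = 47 · 83; the largest prime factor is 83.

83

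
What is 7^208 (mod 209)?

64

7^1 ≡ 7 (mod 209)
7^2 ≡ 7^2 = 49 ≡ 49 (mod 209)
7^4 ≡ 49^2 = 2401 ≡ 102 (mod 209)
7^8 ≡ 102^2 = 10404 ≡ 163 (mod 209)
7^16 ≡ 163^2 = 26569 ≡ 26 (mod 209)
7^32 ≡ 26^2 = 676 ≡ 49 (mod 209)
7^64 ≡ 49^2 = 2401 ≡ 102 (mod 209)
7^128 ≡ 102^2 = 10404 ≡ 163 (mod 209)
208 = 128 + 64 + 16 in binary powers of 2.
So 7^208 ≡ 163 · 102 · 26 ≡ 64 (mod 209).
Since 64 ≠ 1, base 7 is a Fermat witness: 209 is composite.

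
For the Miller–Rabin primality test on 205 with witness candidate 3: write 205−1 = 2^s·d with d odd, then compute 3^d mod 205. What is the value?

27

205 − 1 = 204 = 2^2 · 51, so d = 51.
3^1 ≡ 3 (mod 205)
3^2 ≡ 3^2 = 9 ≡ 9 (mod 205)
3^4 ≡ 9^2 = 81 ≡ 81 (mod 205)
3^8 ≡ 81^2 = 6561 ≡ 1 (mod 205)
3^16 ≡ 1^2 = 1 ≡ 1 (mod 205)
3^32 ≡ 1^2 = 1 ≡ 1 (mod 205)
51 = 32 + 16 + 2 + 1 in binary powers of 2.
So 3^51 ≡ 1 · 1 · 9 · 3 ≡ 27 (mod 205).
Squaring chain: 27 → 114; never reaches −1, so base 3 is a Miller–Rabin witness that 205 is composite.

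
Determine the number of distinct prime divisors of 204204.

6

204204 = 2^2 · 51051
51051 = 3 · 17017
17017 = 7 · 2431
2431 = 11 · 221
221 = 13 · 17
204204 = 2^2 · 3 · 7 · 11 · 13 · 17, which has 6 distinct prime factors.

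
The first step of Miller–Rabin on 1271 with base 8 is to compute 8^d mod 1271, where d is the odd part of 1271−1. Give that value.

32

1271 − 1 = 1270 = 2^1 · 635, so d = 635.
8^1 ≡ 8 (mod 1271)
8^2 ≡ 8^2 = 64 ≡ 64 (mod 1271)
8^4 ≡ 64^2 = 4096 ≡ 283 (mod 1271)
8^8 ≡ 283^2 = 80089 ≡ 16 (mod 1271)
8^16 ≡ 16^2 = 256 ≡ 256 (mod 1271)
8^32 ≡ 256^2 = 65536 ≡ 715 (mod 1271)
8^64 ≡ 715^2 = 511225 ≡ 283 (mod 1271)
8^128 ≡ 283^2 = 80089 ≡ 16 (mod 1271)
8^256 ≡ 16^2 = 256 ≡ 256 (mod 1271)
8^512 ≡ 256^2 = 65536 ≡ 715 (mod 1271)
635 = 512 + 64 + 32 + 16 + 8 + 2 + 1 in binary powers of 2.
So 8^635 ≡ 715 · 283 · 715 · 256 · 16 · 64 · 8 ≡ 32 (mod 1271).
Squaring chain: 32; never reaches −1, so base 8 is a Miller–Rabin witness that 1271 is composite.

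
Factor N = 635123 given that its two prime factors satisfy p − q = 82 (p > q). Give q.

Since p = q + 82, we have 635123 = q(q + 82), so q² + 82q − 635123 = 0.
Discriminant: 82² + 4·635123 = 6724 + 2540492 = 2547216; √2547216 = 1596.
q = (−82 + 1596)/2 = 757, and p = q + 82 = 839.
Check: 757 · 839 = 635123.

757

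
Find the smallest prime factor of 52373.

52373 is odd.
Digit sum 20, not divisible by 3.
Ends in 3: not divisible by 5.
7: 52373 = 7·7481 + 6
11: 52373 = 11·4761 + 2
13: 52373 = 13·4028 + 9
17: 52373 = 17·3080 + 13
19: 52373 = 19·2756 + 9
23: 52373 = 23·2277 + 2
29: 52373 = 29·1805 + 28
31: 52373 = 31·1689 + 14
37: 52373 = 37·1415 + 18
41: 52373 = 41·1277 + 16
43: 52373 = 43·1217 + 42
47: 52373 = 47·1114 + 15
53: 52373 = 53·988 + 9
59: 52373 = 59·887 + 40
61: 52373 = 61·858 + 35
67: 52373 = 67·781 + 46
71: 52373 = 71·737 + 46
73: 52373 = 73·717 + 32
79: 52373 = 79·662 + 75
83: 52373 = 83·631

83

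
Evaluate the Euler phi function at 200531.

Factor: 200531 = 41 · 67 · 73.
φ(200531) = (41−1) · (67−1) · (73−1) = 40 · 66 · 72 = 190080.

190080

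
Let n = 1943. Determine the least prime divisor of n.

1943 is odd.
Digit sum 17, not divisible by 3.
Ends in 3: not divisible by 5.
7: 1943 = 7·277 + 4
11: 1943 = 11·176 + 7
13: 1943 = 13·149 + 6
17: 1943 = 17·114 + 5
19: 1943 = 19·102 + 5
23: 1943 = 23·84 + 11
29: 1943 = 29·67

29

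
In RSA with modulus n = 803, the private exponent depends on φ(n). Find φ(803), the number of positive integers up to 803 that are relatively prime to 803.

Factor: 803 = 11 · 73.
φ(803) = (11−1) · (73−1) = 10 · 72 = 720.

720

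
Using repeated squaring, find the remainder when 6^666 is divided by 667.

6^1 ≡ 6 (mod 667)
6^2 ≡ 6^2 = 36 ≡ 36 (mod 667)
6^4 ≡ 36^2 = 1296 ≡ 629 (mod 667)
6^8 ≡ 629^2 = 395641 ≡ 110 (mod 667)
6^16 ≡ 110^2 = 12100 ≡ 94 (mod 667)
6^32 ≡ 94^2 = 8836 ≡ 165 (mod 667)
6^64 ≡ 165^2 = 27225 ≡ 545 (mod 667)
6^128 ≡ 545^2 = 297025 ≡ 210 (mod 667)
6^256 ≡ 210^2 = 44100 ≡ 78 (mod 667)
6^512 ≡ 78^2 = 6084 ≡ 81 (mod 667)
666 = 512 + 128 + 16 + 8 + 2 in binary powers of 2.
So 6^666 ≡ 81 · 210 · 94 · 110 · 36 ≡ 81 (mod 667).
Since 81 ≠ 1, base 6 is a Fermat witness: 667 is composite.

81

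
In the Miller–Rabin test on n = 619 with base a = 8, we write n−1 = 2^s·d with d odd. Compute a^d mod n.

619 − 1 = 618 = 2^1 · 309, so d = 309.
8^1 ≡ 8 (mod 619)
8^2 ≡ 8^2 = 64 ≡ 64 (mod 619)
8^4 ≡ 64^2 = 4096 ≡ 382 (mod 619)
8^8 ≡ 382^2 = 145924 ≡ 459 (mod 619)
8^16 ≡ 459^2 = 210681 ≡ 221 (mod 619)
8^32 ≡ 221^2 = 48841 ≡ 559 (mod 619)
8^64 ≡ 559^2 = 312481 ≡ 505 (mod 619)
8^128 ≡ 505^2 = 255025 ≡ 616 (mod 619)
8^256 ≡ 616^2 = 379456 ≡ 9 (mod 619)
309 = 256 + 32 + 16 + 4 + 1 in binary powers of 2.
So 8^309 ≡ 9 · 559 · 221 · 382 · 8 ≡ 618 (mod 619).
Since 8^d ≡ 618 (mod 619), base 8 does not prove 619 composite.

618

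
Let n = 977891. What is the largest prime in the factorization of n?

977891 = 17 · 57523
57523 = 23 · 2501
2501 = 41 · 61
61 is prime.
So 977891 = 17 · 23 · 41 · 61; the largest prime factor is 61.

61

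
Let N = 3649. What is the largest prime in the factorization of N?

89

3649 = 41 · 89
89 is prime.
So 3649 = 41 · 89; the largest prime factor is 89.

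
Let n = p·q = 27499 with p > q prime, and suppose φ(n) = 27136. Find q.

φ(n) = (p−1)(q−1) = n − (p+q) + 1, so p + q = 27499 − 27136 + 1 = 364.
p and q are the roots of t² − 364t + 27499 = 0.
Discriminant: 364² − 4·27499 = 132496 − 109996 = 22500; √22500 = 150.
q = (364 − 150)/2 = 107, p = (364 + 150)/2 = 257.
Check: 107 · 257 = 27499.

107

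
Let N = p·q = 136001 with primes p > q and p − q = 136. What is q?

Since p = q + 136, we have 136001 = q(q + 136), so q² + 136q − 136001 = 0.
Discriminant: 136² + 4·136001 = 18496 + 544004 = 562500; √562500 = 750.
q = (−136 + 750)/2 = 307, and p = q + 136 = 443.
Check: 307 · 443 = 136001.

307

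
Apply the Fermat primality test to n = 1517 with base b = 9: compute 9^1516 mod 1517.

9^1 ≡ 9 (mod 1517)
9^2 ≡ 9^2 = 81 ≡ 81 (mod 1517)
9^4 ≡ 81^2 = 6561 ≡ 493 (mod 1517)
9^8 ≡ 493^2 = 243049 ≡ 329 (mod 1517)
9^16 ≡ 329^2 = 108241 ≡ 534 (mod 1517)
9^32 ≡ 534^2 = 285156 ≡ 1477 (mod 1517)
9^64 ≡ 1477^2 = 2181529 ≡ 83 (mod 1517)
9^128 ≡ 83^2 = 6889 ≡ 821 (mod 1517)
9^256 ≡ 821^2 = 674041 ≡ 493 (mod 1517)
9^512 ≡ 493^2 = 243049 ≡ 329 (mod 1517)
9^1024 ≡ 329^2 = 108241 ≡ 534 (mod 1517)
1516 = 1024 + 256 + 128 + 64 + 32 + 8 + 4 in binary powers of 2.
So 9^1516 ≡ 534 · 493 · 821 · 83 · 1477 · 329 · 493 ≡ 493 (mod 1517).
Since 493 ≠ 1, base 9 is a Fermat witness: 1517 is composite.

493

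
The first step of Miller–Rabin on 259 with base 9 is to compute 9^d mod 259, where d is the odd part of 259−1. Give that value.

211

259 − 1 = 258 = 2^1 · 129, so d = 129.
9^1 ≡ 9 (mod 259)
9^2 ≡ 9^2 = 81 ≡ 81 (mod 259)
9^4 ≡ 81^2 = 6561 ≡ 86 (mod 259)
9^8 ≡ 86^2 = 7396 ≡ 144 (mod 259)
9^16 ≡ 144^2 = 20736 ≡ 16 (mod 259)
9^32 ≡ 16^2 = 256 ≡ 256 (mod 259)
9^64 ≡ 256^2 = 65536 ≡ 9 (mod 259)
9^128 ≡ 9^2 = 81 ≡ 81 (mod 259)
129 = 128 + 1 in binary powers of 2.
So 9^129 ≡ 81 · 9 ≡ 211 (mod 259).
Squaring chain: 211; never reaches −1, so base 9 is a Miller–Rabin witness that 259 is composite.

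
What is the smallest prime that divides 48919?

13

48919 is odd.
Digit sum 31, not divisible by 3.
Ends in 9: not divisible by 5.
7: 48919 = 7·6988 + 3
11: 48919 = 11·4447 + 2
13: 48919 = 13·3763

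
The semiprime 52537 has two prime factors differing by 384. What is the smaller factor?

Since p = q + 384, we have 52537 = q(q + 384), so q² + 384q − 52537 = 0.
Discriminant: 384² + 4·52537 = 147456 + 210148 = 357604; √357604 = 598.
q = (−384 + 598)/2 = 107, and p = q + 384 = 491.
Check: 107 · 491 = 52537.

107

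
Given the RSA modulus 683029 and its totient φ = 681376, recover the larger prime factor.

φ(n) = (p−1)(q−1) = n − (p+q) + 1, so p + q = 683029 − 681376 + 1 = 1654.
p and q are the roots of t² − 1654t + 683029 = 0.
Discriminant: 1654² − 4·683029 = 2735716 − 2732116 = 3600; √3600 = 60.
q = (1654 − 60)/2 = 797, p = (1654 + 60)/2 = 857.
Check: 797 · 857 = 683029.

857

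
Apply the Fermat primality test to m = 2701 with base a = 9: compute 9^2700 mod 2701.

1

9^1 ≡ 9 (mod 2701)
9^2 ≡ 9^2 = 81 ≡ 81 (mod 2701)
9^4 ≡ 81^2 = 6561 ≡ 1159 (mod 2701)
9^8 ≡ 1159^2 = 1343281 ≡ 884 (mod 2701)
9^16 ≡ 884^2 = 781456 ≡ 867 (mod 2701)
9^32 ≡ 867^2 = 751689 ≡ 811 (mod 2701)
9^64 ≡ 811^2 = 657721 ≡ 1378 (mod 2701)
9^128 ≡ 1378^2 = 1898884 ≡ 81 (mod 2701)
9^256 ≡ 81^2 = 6561 ≡ 1159 (mod 2701)
9^512 ≡ 1159^2 = 1343281 ≡ 884 (mod 2701)
9^1024 ≡ 884^2 = 781456 ≡ 867 (mod 2701)
9^2048 ≡ 867^2 = 751689 ≡ 811 (mod 2701)
2700 = 2048 + 512 + 128 + 8 + 4 in binary powers of 2.
So 9^2700 ≡ 811 · 884 · 81 · 884 · 1159 ≡ 1 (mod 2701).
Since the result is 1, base 9 gives no evidence that 2701 is composite.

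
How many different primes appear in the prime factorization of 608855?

5

608855 = 5 · 121771
121771 = 13 · 9367
9367 = 17 · 551
551 = 19 · 29
608855 = 5 · 13 · 17 · 19 · 29, which has 5 distinct prime factors.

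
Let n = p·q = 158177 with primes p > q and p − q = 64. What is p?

Since p = q + 64, we have 158177 = q(q + 64), so q² + 64q − 158177 = 0.
Discriminant: 64² + 4·158177 = 4096 + 632708 = 636804; √636804 = 798.
q = (−64 + 798)/2 = 367, and p = q + 64 = 431.
Check: 367 · 431 = 158177.

431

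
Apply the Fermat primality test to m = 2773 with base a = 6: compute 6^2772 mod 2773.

6^1 ≡ 6 (mod 2773)
6^2 ≡ 6^2 = 36 ≡ 36 (mod 2773)
6^4 ≡ 36^2 = 1296 ≡ 1296 (mod 2773)
6^8 ≡ 1296^2 = 1679616 ≡ 1951 (mod 2773)
6^16 ≡ 1951^2 = 3806401 ≡ 1845 (mod 2773)
6^32 ≡ 1845^2 = 3404025 ≡ 1554 (mod 2773)
6^64 ≡ 1554^2 = 2414916 ≡ 2406 (mod 2773)
6^128 ≡ 2406^2 = 5788836 ≡ 1585 (mod 2773)
6^256 ≡ 1585^2 = 2512225 ≡ 2660 (mod 2773)
6^512 ≡ 2660^2 = 7075600 ≡ 1677 (mod 2773)
6^1024 ≡ 1677^2 = 2812329 ≡ 507 (mod 2773)
6^2048 ≡ 507^2 = 257049 ≡ 1933 (mod 2773)
2772 = 2048 + 512 + 128 + 64 + 16 + 4 in binary powers of 2.
So 6^2772 ≡ 1933 · 1677 · 1585 · 2406 · 1845 · 1296 ≡ 789 (mod 2773).
Since 789 ≠ 1, base 6 is a Fermat witness: 2773 is composite.

789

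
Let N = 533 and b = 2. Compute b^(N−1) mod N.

406

2^1 ≡ 2 (mod 533)
2^2 ≡ 2^2 = 4 ≡ 4 (mod 533)
2^4 ≡ 4^2 = 16 ≡ 16 (mod 533)
2^8 ≡ 16^2 = 256 ≡ 256 (mod 533)
2^16 ≡ 256^2 = 65536 ≡ 510 (mod 533)
2^32 ≡ 510^2 = 260100 ≡ 529 (mod 533)
2^64 ≡ 529^2 = 279841 ≡ 16 (mod 533)
2^128 ≡ 16^2 = 256 ≡ 256 (mod 533)
2^256 ≡ 256^2 = 65536 ≡ 510 (mod 533)
2^512 ≡ 510^2 = 260100 ≡ 529 (mod 533)
532 = 512 + 16 + 4 in binary powers of 2.
So 2^532 ≡ 529 · 510 · 16 ≡ 406 (mod 533).
Since 406 ≠ 1, base 2 is a Fermat witness: 533 is composite.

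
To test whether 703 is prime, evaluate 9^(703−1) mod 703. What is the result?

9^1 ≡ 9 (mod 703)
9^2 ≡ 9^2 = 81 ≡ 81 (mod 703)
9^4 ≡ 81^2 = 6561 ≡ 234 (mod 703)
9^8 ≡ 234^2 = 54756 ≡ 625 (mod 703)
9^16 ≡ 625^2 = 390625 ≡ 460 (mod 703)
9^32 ≡ 460^2 = 211600 ≡ 700 (mod 703)
9^64 ≡ 700^2 = 490000 ≡ 9 (mod 703)
9^128 ≡ 9^2 = 81 ≡ 81 (mod 703)
9^256 ≡ 81^2 = 6561 ≡ 234 (mod 703)
9^512 ≡ 234^2 = 54756 ≡ 625 (mod 703)
702 = 512 + 128 + 32 + 16 + 8 + 4 + 2 in binary powers of 2.
So 9^702 ≡ 625 · 81 · 700 · 460 · 625 · 234 · 81 ≡ 1 (mod 703).
Since the result is 1, base 9 gives no evidence that 703 is composite.

1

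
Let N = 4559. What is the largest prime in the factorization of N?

4559 = 47 · 97
97 is prime.
So 4559 = 47 · 97; the largest prime factor is 97.

97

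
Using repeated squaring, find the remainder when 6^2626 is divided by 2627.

1923

6^1 ≡ 6 (mod 2627)
6^2 ≡ 6^2 = 36 ≡ 36 (mod 2627)
6^4 ≡ 36^2 = 1296 ≡ 1296 (mod 2627)
6^8 ≡ 1296^2 = 1679616 ≡ 963 (mod 2627)
6^16 ≡ 963^2 = 927369 ≡ 38 (mod 2627)
6^32 ≡ 38^2 = 1444 ≡ 1444 (mod 2627)
6^64 ≡ 1444^2 = 2085136 ≡ 1925 (mod 2627)
6^128 ≡ 1925^2 = 3705625 ≡ 1555 (mod 2627)
6^256 ≡ 1555^2 = 2418025 ≡ 1185 (mod 2627)
6^512 ≡ 1185^2 = 1404225 ≡ 1407 (mod 2627)
6^1024 ≡ 1407^2 = 1979649 ≡ 1518 (mod 2627)
6^2048 ≡ 1518^2 = 2304324 ≡ 445 (mod 2627)
2626 = 2048 + 512 + 64 + 2 in binary powers of 2.
So 6^2626 ≡ 445 · 1407 · 1925 · 36 ≡ 1923 (mod 2627).
Since 1923 ≠ 1, base 6 is a Fermat witness: 2627 is composite.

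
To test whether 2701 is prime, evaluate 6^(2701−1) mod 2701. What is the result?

1

6^1 ≡ 6 (mod 2701)
6^2 ≡ 6^2 = 36 ≡ 36 (mod 2701)
6^4 ≡ 36^2 = 1296 ≡ 1296 (mod 2701)
6^8 ≡ 1296^2 = 1679616 ≡ 2295 (mod 2701)
6^16 ≡ 2295^2 = 5267025 ≡ 75 (mod 2701)
6^32 ≡ 75^2 = 5625 ≡ 223 (mod 2701)
6^64 ≡ 223^2 = 49729 ≡ 1111 (mod 2701)
6^128 ≡ 1111^2 = 1234321 ≡ 2665 (mod 2701)
6^256 ≡ 2665^2 = 7102225 ≡ 1296 (mod 2701)
6^512 ≡ 1296^2 = 1679616 ≡ 2295 (mod 2701)
6^1024 ≡ 2295^2 = 5267025 ≡ 75 (mod 2701)
6^2048 ≡ 75^2 = 5625 ≡ 223 (mod 2701)
2700 = 2048 + 512 + 128 + 8 + 4 in binary powers of 2.
So 6^2700 ≡ 223 · 2295 · 2665 · 2295 · 1296 ≡ 1 (mod 2701).
Since the result is 1, base 6 gives no evidence that 2701 is composite.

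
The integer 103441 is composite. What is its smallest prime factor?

13

103441 is odd.
Digit sum 13, not divisible by 3.
Ends in 1: not divisible by 5.
7: 103441 = 7·14777 + 2
11: 103441 = 11·9403 + 8
13: 103441 = 13·7957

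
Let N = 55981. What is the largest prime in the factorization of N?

89

55981 = 17 · 3293
3293 = 37 · 89
89 is prime.
So 55981 = 17 · 37 · 89; the largest prime factor is 89.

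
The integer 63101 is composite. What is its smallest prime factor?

89

63101 is odd.
Digit sum 11, not divisible by 3.
Ends in 1: not divisible by 5.
7: 63101 = 7·9014 + 3
11: 63101 = 11·5736 + 5
13: 63101 = 13·4853 + 12
17: 63101 = 17·3711 + 14
19: 63101 = 19·3321 + 2
23: 63101 = 23·2743 + 12
29: 63101 = 29·2175 + 26
31: 63101 = 31·2035 + 16
37: 63101 = 37·1705 + 16
41: 63101 = 41·1539 + 2
43: 63101 = 43·1467 + 20
47: 63101 = 47·1342 + 27
53: 63101 = 53·1190 + 31
59: 63101 = 59·1069 + 30
61: 63101 = 61·1034 + 27
67: 63101 = 67·941 + 54
71: 63101 = 71·888 + 53
73: 63101 = 73·864 + 29
79: 63101 = 79·798 + 59
83: 63101 = 83·760 + 21
89: 63101 = 89·709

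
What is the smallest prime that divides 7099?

31

7099 is odd.
Digit sum 25, not divisible by 3.
Ends in 9: not divisible by 5.
7: 7099 = 7·1014 + 1
11: 7099 = 11·645 + 4
13: 7099 = 13·546 + 1
17: 7099 = 17·417 + 10
19: 7099 = 19·373 + 12
23: 7099 = 23·308 + 15
29: 7099 = 29·244 + 23
31: 7099 = 31·229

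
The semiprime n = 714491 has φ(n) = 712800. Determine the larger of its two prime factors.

881

φ(n) = (p−1)(q−1) = n − (p+q) + 1, so p + q = 714491 − 712800 + 1 = 1692.
p and q are the roots of t² − 1692t + 714491 = 0.
Discriminant: 1692² − 4·714491 = 2862864 − 2857964 = 4900; √4900 = 70.
q = (1692 − 70)/2 = 811, p = (1692 + 70)/2 = 881.
Check: 811 · 881 = 714491.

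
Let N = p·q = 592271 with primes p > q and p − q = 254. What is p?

907

Since p = q + 254, we have 592271 = q(q + 254), so q² + 254q − 592271 = 0.
Discriminant: 254² + 4·592271 = 64516 + 2369084 = 2433600; √2433600 = 1560.
q = (−254 + 1560)/2 = 653, and p = q + 254 = 907.
Check: 653 · 907 = 592271.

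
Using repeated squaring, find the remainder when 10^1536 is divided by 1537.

10^1 ≡ 10 (mod 1537)
10^2 ≡ 10^2 = 100 ≡ 100 (mod 1537)
10^4 ≡ 100^2 = 10000 ≡ 778 (mod 1537)
10^8 ≡ 778^2 = 605284 ≡ 1243 (mod 1537)
10^16 ≡ 1243^2 = 1545049 ≡ 364 (mod 1537)
10^32 ≡ 364^2 = 132496 ≡ 314 (mod 1537)
10^64 ≡ 314^2 = 98596 ≡ 228 (mod 1537)
10^128 ≡ 228^2 = 51984 ≡ 1263 (mod 1537)
10^256 ≡ 1263^2 = 1595169 ≡ 1300 (mod 1537)
10^512 ≡ 1300^2 = 1690000 ≡ 837 (mod 1537)
10^1024 ≡ 837^2 = 700569 ≡ 1234 (mod 1537)
1536 = 1024 + 512 in binary powers of 2.
So 10^1536 ≡ 1234 · 837 ≡ 1531 (mod 1537).
Since 1531 ≠ 1, base 10 is a Fermat witness: 1537 is composite.

1531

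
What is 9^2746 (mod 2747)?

9^1 ≡ 9 (mod 2747)
9^2 ≡ 9^2 = 81 ≡ 81 (mod 2747)
9^4 ≡ 81^2 = 6561 ≡ 1067 (mod 2747)
9^8 ≡ 1067^2 = 1138489 ≡ 1231 (mod 2747)
9^16 ≡ 1231^2 = 1515361 ≡ 1764 (mod 2747)
9^32 ≡ 1764^2 = 3111696 ≡ 2092 (mod 2747)
9^64 ≡ 2092^2 = 4376464 ≡ 493 (mod 2747)
9^128 ≡ 493^2 = 243049 ≡ 1313 (mod 2747)
9^256 ≡ 1313^2 = 1723969 ≡ 1600 (mod 2747)
9^512 ≡ 1600^2 = 2560000 ≡ 2543 (mod 2747)
9^1024 ≡ 2543^2 = 6466849 ≡ 411 (mod 2747)
9^2048 ≡ 411^2 = 168921 ≡ 1354 (mod 2747)
2746 = 2048 + 512 + 128 + 32 + 16 + 8 + 2 in binary powers of 2.
So 9^2746 ≡ 1354 · 2543 · 1313 · 2092 · 1764 · 1231 · 81 ≡ 40 (mod 2747).
Since 40 ≠ 1, base 9 is a Fermat witness: 2747 is composite.

40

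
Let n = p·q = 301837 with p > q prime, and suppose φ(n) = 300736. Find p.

593

φ(n) = (p−1)(q−1) = n − (p+q) + 1, so p + q = 301837 − 300736 + 1 = 1102.
p and q are the roots of t² − 1102t + 301837 = 0.
Discriminant: 1102² − 4·301837 = 1214404 − 1207348 = 7056; √7056 = 84.
q = (1102 − 84)/2 = 509, p = (1102 + 84)/2 = 593.
Check: 509 · 593 = 301837.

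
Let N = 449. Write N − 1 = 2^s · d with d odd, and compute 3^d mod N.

391

449 − 1 = 448 = 2^6 · 7, so d = 7.
3^1 ≡ 3 (mod 449)
3^2 ≡ 3^2 = 9 ≡ 9 (mod 449)
3^4 ≡ 9^2 = 81 ≡ 81 (mod 449)
7 = 4 + 2 + 1 in binary powers of 2.
So 3^7 ≡ 81 · 9 · 3 ≡ 391 (mod 449).
Squaring chain: 391 → 221 → 349 → 122 → 67 → 448; reaches −1, so base 3 does not prove 449 composite.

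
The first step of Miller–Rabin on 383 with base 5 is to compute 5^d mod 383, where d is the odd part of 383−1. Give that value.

383 − 1 = 382 = 2^1 · 191, so d = 191.
5^1 ≡ 5 (mod 383)
5^2 ≡ 5^2 = 25 ≡ 25 (mod 383)
5^4 ≡ 25^2 = 625 ≡ 242 (mod 383)
5^8 ≡ 242^2 = 58564 ≡ 348 (mod 383)
5^16 ≡ 348^2 = 121104 ≡ 76 (mod 383)
5^32 ≡ 76^2 = 5776 ≡ 31 (mod 383)
5^64 ≡ 31^2 = 961 ≡ 195 (mod 383)
5^128 ≡ 195^2 = 38025 ≡ 108 (mod 383)
191 = 128 + 32 + 16 + 8 + 4 + 2 + 1 in binary powers of 2.
So 5^191 ≡ 108 · 31 · 76 · 348 · 242 · 25 · 5 ≡ 382 (mod 383).
Since 5^d ≡ 382 (mod 383), base 5 does not prove 383 composite.

382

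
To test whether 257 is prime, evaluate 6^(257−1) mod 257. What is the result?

1

6^1 ≡ 6 (mod 257)
6^2 ≡ 6^2 = 36 ≡ 36 (mod 257)
6^4 ≡ 36^2 = 1296 ≡ 11 (mod 257)
6^8 ≡ 11^2 = 121 ≡ 121 (mod 257)
6^16 ≡ 121^2 = 14641 ≡ 249 (mod 257)
6^32 ≡ 249^2 = 62001 ≡ 64 (mod 257)
6^64 ≡ 64^2 = 4096 ≡ 241 (mod 257)
6^128 ≡ 241^2 = 58081 ≡ 256 (mod 257)
6^256 ≡ 256^2 = 65536 ≡ 1 (mod 257)
256 = 256 in binary powers of 2.
So 6^256 ≡ 1 ≡ 1 (mod 257).
Since the result is 1, base 6 gives no evidence that 257 is composite.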